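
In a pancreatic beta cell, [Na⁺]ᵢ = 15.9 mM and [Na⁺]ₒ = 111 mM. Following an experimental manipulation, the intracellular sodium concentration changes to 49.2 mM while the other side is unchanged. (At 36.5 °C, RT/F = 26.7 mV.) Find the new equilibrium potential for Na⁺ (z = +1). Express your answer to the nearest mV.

After the shift: [Na⁺]_out = 111, [Na⁺]_in = 49.2 mM.
E_new = (26.7/1)·ln(111/49.2) = 26.70 · (0.8136) = 21.72 mV

22 mV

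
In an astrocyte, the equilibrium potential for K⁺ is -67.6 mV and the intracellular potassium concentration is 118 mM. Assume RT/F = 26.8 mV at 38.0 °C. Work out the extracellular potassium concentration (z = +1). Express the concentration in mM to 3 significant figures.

Nernst: E = (26.8/1) · ln([out]/[in]), so ln([out]/[in]) = -67.6 × 1 / 26.8 = -2.5224.
[out]/[in] = e^(-2.5224) = 0.08027.
[out] = 0.08027 × 118 = 9.472 mM.

9.47 mM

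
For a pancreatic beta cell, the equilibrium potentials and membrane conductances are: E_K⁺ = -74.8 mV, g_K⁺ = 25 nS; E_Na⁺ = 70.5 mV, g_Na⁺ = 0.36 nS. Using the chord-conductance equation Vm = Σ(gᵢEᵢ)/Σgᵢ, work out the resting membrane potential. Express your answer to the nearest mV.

Σ gᵢEᵢ = 25·(-74.8) + 0.36·(70.5) = -1844.62
Σ gᵢ = 25 + 0.36 = 25.36
Vm = -1844.62 / 25.36 = -72.74 mV

-73 mV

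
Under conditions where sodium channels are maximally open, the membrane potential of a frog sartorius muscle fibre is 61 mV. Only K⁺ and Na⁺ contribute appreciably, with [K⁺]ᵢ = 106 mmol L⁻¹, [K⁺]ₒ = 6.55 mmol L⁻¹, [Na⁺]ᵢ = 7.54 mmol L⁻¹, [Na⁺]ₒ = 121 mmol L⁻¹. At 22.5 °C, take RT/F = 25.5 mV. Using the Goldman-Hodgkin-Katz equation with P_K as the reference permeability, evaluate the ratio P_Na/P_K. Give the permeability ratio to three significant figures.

Let α = P_Na/P_K. GHK: Vm = 25.5·ln[(Kₒ + α·Naₒ)/(Kᵢ + α·Naᵢ)].
e^(Vm/25.5) = e^(61.0/25.5) = 10.937
So 10.937·(Kᵢ + α·Naᵢ) = Kₒ + α·Naₒ → α = (10.937·106.0 − 6.55) / (121.0 − 10.937·7.54)
α = (1159 − 6.55) / (121.0 − 82.47) = 1153/38.53 = 29.92

29.9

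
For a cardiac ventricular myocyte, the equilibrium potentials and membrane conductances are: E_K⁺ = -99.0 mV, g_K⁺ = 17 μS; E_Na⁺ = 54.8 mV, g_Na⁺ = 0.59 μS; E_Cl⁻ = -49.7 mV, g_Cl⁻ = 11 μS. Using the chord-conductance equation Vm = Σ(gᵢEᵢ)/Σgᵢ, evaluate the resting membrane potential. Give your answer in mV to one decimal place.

Σ gᵢEᵢ = 17·(-99.0) + 0.59·(54.8) + 11·(-49.7) = -2197.37
Σ gᵢ = 17 + 0.59 + 11 = 28.59
Vm = -2197.37 / 28.59 = -76.86 mV

-76.9 mV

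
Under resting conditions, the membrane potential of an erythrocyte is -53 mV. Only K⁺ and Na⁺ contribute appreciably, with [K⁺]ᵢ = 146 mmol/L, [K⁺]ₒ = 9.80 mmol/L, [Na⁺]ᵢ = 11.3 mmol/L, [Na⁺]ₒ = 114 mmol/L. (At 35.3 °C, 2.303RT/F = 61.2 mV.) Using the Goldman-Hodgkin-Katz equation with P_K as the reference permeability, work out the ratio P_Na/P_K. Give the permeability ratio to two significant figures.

0.090

Let α = P_Na/P_K. GHK: Vm = 61.2·log₁₀[(Kₒ + α·Naₒ)/(Kᵢ + α·Naᵢ)].
10^(Vm/61.2) = 10^(-53.0/61.2) = 0.13614
So 0.13614·(Kᵢ + α·Naᵢ) = Kₒ + α·Naₒ → α = (0.13614·146.0 − 9.8) / (114.0 − 0.13614·11.3)
α = (19.88 − 9.8) / (114.0 − 1.538) = 10.08/112.5 = 0.0896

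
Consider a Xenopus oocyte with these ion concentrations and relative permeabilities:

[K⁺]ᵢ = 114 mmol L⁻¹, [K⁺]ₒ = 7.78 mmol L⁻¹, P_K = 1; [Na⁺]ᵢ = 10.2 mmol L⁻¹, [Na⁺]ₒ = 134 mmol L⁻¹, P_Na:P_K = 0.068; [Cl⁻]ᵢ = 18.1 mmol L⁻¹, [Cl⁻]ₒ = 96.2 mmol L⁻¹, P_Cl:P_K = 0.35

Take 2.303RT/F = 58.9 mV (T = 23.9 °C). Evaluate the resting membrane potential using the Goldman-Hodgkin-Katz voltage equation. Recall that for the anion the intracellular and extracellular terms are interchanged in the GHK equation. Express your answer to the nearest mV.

Vm = 58.9 · log₁₀[(Σ P·[cation]ₒ + Σ P·[anion]ᵢ) / (Σ P·[cation]ᵢ + Σ P·[anion]ₒ)]
Numerator = 1×7.78 + 0.068×134 + 0.35×18.1 = 23.23
Denominator = 1×114 + 0.068×10.2 + 0.35×96.2 = 148.4
Vm = 58.9 · log₁₀(0.15655) = 58.9 × (-0.8053) = -47.43 mV

-47 mV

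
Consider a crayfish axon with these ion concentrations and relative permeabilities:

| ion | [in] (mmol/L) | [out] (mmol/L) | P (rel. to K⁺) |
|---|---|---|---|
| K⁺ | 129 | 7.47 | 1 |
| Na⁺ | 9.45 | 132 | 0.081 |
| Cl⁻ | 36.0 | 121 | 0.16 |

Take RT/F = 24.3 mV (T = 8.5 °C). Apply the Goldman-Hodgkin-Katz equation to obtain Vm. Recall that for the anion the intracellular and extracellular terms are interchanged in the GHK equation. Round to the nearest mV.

-44 mV

Vm = 24.3 · ln[(Σ P·[cation]ₒ + Σ P·[anion]ᵢ) / (Σ P·[cation]ᵢ + Σ P·[anion]ₒ)]
Numerator = 1×7.47 + 0.081×132 + 0.16×36.0 = 23.92
Denominator = 1×129 + 0.081×9.45 + 0.16×121 = 149.1
Vm = 24.3 · ln(0.16042) = 24.3 × (-1.8300) = -44.47 mV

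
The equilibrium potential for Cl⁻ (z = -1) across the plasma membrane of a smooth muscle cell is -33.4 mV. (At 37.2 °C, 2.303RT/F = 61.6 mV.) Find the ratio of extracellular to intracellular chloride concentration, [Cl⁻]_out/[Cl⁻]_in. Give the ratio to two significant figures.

3.5

log₁₀([out]/[in]) = E·z/(61.6) = -33.4 × -1 / 61.6 = 0.5422
[out]/[in] = 10^(0.5422) = 3.485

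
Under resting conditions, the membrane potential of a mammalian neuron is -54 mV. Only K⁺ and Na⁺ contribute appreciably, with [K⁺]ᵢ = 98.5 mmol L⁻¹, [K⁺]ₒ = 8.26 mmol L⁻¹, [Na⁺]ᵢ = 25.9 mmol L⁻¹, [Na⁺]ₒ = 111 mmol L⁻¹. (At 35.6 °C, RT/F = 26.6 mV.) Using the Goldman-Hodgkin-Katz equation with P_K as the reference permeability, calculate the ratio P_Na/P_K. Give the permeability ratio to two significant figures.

0.043

Let α = P_Na/P_K. GHK: Vm = 26.6·ln[(Kₒ + α·Naₒ)/(Kᵢ + α·Naᵢ)].
e^(Vm/26.6) = e^(-54.0/26.6) = 0.13133
So 0.13133·(Kᵢ + α·Naᵢ) = Kₒ + α·Naₒ → α = (0.13133·98.5 − 8.26) / (111.0 − 0.13133·25.9)
α = (12.94 − 8.26) / (111.0 − 3.401) = 4.676/107.6 = 0.04345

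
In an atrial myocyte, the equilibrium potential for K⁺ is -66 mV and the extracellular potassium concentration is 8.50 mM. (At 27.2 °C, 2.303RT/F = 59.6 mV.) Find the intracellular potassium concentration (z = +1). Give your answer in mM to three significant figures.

Nernst: E = (59.6/1) · log₁₀([out]/[in]), so log₁₀([out]/[in]) = -66.0 × 1 / 59.6 = -1.1074.
[out]/[in] = 10^(-1.1074) = 0.07809.
[in] = 8.50 / 0.07809 = 108.8 mM.

109 mM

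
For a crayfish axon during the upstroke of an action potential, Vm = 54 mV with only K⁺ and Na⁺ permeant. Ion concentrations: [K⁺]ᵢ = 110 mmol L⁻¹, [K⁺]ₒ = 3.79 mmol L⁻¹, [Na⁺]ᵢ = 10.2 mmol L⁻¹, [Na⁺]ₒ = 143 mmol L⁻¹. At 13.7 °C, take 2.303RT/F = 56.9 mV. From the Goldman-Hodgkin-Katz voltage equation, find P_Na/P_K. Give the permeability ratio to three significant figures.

Let α = P_Na/P_K. GHK: Vm = 56.9·log₁₀[(Kₒ + α·Naₒ)/(Kᵢ + α·Naᵢ)].
10^(Vm/56.9) = 10^(54.0/56.9) = 8.8927
So 8.8927·(Kᵢ + α·Naᵢ) = Kₒ + α·Naₒ → α = (8.8927·110.0 − 3.79) / (143.0 − 8.8927·10.2)
α = (978.2 − 3.79) / (143.0 − 90.71) = 974.4/52.29 = 18.63

18.6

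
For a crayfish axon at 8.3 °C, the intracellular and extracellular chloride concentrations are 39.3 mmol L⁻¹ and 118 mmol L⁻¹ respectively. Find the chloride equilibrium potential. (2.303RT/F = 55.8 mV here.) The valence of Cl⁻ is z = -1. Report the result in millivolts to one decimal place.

-26.6 mV

E = (55.8/z) · log₁₀([Cl⁻]_out/[Cl⁻]_in) with z = -1.
For an anion, dividing by z = -1 reverses the sign.
= (55.8/-1) · log₁₀(118/39.3) = -55.80 · log₁₀(3.003)
= -55.80 · (0.4775) = -26.64 mV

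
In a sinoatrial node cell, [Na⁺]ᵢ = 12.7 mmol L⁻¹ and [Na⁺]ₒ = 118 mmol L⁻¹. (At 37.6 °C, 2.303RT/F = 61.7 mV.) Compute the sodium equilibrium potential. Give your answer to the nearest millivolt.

60 mV

E = (61.7/z) · log₁₀([Na⁺]_out/[Na⁺]_in) with z = +1.
= (61.7/1) · log₁₀(118/12.7) = 61.70 · log₁₀(9.291)
= 61.70 · (0.9681) = 59.73 mV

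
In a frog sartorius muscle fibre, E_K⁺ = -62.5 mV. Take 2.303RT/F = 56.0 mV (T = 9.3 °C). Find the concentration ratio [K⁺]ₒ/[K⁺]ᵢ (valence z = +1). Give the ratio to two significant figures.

0.077

log₁₀([out]/[in]) = E·z/(56.0) = -62.5 × 1 / 56.0 = -1.1161
[out]/[in] = 10^(-1.1161) = 0.07655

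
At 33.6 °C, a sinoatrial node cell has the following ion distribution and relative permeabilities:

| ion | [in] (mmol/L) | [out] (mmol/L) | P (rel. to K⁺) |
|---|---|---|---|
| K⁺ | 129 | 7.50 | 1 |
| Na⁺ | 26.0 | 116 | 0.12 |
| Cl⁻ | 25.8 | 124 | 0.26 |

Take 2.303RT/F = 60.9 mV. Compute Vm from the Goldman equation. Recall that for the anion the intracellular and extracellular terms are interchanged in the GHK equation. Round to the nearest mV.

-47 mV

Vm = 60.9 · log₁₀[(Σ P·[cation]ₒ + Σ P·[anion]ᵢ) / (Σ P·[cation]ᵢ + Σ P·[anion]ₒ)]
Numerator = 1×7.50 + 0.12×116 + 0.26×25.8 = 28.13
Denominator = 1×129 + 0.12×26.0 + 0.26×124 = 164.4
Vm = 60.9 · log₁₀(0.17114) = 60.9 × (-0.7667) = -46.69 mV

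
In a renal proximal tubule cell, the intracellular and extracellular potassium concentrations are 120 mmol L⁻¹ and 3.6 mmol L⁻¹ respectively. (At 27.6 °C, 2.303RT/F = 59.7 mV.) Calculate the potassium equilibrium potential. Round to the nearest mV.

E = (59.7/z) · log₁₀([K⁺]_out/[K⁺]_in) with z = +1.
= (59.7/1) · log₁₀(3.6/120) = 59.70 · log₁₀(0.03)
= 59.70 · (-1.5229) = -90.92 mV

-91 mV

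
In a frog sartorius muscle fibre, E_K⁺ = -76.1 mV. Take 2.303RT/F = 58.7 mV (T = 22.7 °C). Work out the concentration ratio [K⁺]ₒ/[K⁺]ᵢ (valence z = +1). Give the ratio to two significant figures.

0.051

log₁₀([out]/[in]) = E·z/(58.7) = -76.1 × 1 / 58.7 = -1.2964
[out]/[in] = 10^(-1.2964) = 0.05053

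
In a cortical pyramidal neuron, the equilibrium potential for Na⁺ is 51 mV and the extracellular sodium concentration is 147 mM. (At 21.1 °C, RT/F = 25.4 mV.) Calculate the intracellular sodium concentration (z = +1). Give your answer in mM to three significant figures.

Nernst: E = (25.4/1) · ln([out]/[in]), so ln([out]/[in]) = 51.0 × 1 / 25.4 = 2.0079.
[out]/[in] = e^(2.0079) = 7.447.
[in] = 147 / 7.447 = 19.74 mM.

19.7 mM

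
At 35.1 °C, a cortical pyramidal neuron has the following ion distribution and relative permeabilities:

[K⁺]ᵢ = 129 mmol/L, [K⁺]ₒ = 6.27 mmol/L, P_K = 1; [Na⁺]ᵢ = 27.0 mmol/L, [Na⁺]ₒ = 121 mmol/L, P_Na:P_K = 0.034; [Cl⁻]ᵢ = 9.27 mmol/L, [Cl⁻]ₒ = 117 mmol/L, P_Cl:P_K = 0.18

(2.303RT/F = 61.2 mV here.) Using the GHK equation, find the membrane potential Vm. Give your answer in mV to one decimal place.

Vm = 61.2 · log₁₀[(Σ P·[cation]ₒ + Σ P·[anion]ᵢ) / (Σ P·[cation]ᵢ + Σ P·[anion]ₒ)]
Numerator = 1×6.27 + 0.034×121 + 0.18×9.27 = 12.05
Denominator = 1×129 + 0.034×27.0 + 0.18×117 = 151
Vm = 61.2 · log₁₀(0.07983) = 61.2 × (-1.0978) = -67.19 mV

-67.2 mV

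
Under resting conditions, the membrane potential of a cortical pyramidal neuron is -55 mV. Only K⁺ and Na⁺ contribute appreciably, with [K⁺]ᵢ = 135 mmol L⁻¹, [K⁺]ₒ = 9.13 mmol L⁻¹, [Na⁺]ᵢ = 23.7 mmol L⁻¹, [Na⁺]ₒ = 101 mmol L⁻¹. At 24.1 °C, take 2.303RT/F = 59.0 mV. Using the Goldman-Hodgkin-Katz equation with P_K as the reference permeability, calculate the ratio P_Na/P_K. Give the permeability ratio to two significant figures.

Let α = P_Na/P_K. GHK: Vm = 59.0·log₁₀[(Kₒ + α·Naₒ)/(Kᵢ + α·Naᵢ)].
10^(Vm/59.0) = 10^(-55.0/59.0) = 0.1169
So 0.1169·(Kᵢ + α·Naᵢ) = Kₒ + α·Naₒ → α = (0.1169·135.0 − 9.13) / (101.0 − 0.1169·23.7)
α = (15.78 − 9.13) / (101.0 − 2.77) = 6.651/98.23 = 0.06771

0.068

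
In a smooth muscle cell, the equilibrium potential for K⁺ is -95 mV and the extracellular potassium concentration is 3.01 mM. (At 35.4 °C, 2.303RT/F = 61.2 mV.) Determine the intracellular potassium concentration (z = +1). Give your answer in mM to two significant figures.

Nernst: E = (61.2/1) · log₁₀([out]/[in]), so log₁₀([out]/[in]) = -95.0 × 1 / 61.2 = -1.5523.
[out]/[in] = 10^(-1.5523) = 0.02804.
[in] = 3.01 / 0.02804 = 107.4 mM.

110 mM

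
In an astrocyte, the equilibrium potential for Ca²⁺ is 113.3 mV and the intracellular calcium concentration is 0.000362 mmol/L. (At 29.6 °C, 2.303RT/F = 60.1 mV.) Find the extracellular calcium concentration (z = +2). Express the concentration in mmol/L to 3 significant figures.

2.13 mmol/L

Nernst: E = (60.1/2) · log₁₀([out]/[in]), so log₁₀([out]/[in]) = 113.3 × 2 / 60.1 = 3.7704.
[out]/[in] = 10^(3.7704) = 5894.
[out] = 5894 × 0.000362 = 2.133 mmol/L.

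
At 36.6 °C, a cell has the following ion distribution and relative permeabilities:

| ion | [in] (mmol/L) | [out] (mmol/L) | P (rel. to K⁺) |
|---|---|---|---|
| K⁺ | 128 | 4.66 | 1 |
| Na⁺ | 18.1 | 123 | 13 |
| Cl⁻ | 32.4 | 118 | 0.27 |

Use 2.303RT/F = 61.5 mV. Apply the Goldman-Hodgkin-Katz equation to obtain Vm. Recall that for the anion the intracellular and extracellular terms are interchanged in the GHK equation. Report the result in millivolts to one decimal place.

Vm = 61.5 · log₁₀[(Σ P·[cation]ₒ + Σ P·[anion]ᵢ) / (Σ P·[cation]ᵢ + Σ P·[anion]ₒ)]
Numerator = 1×4.66 + 13×123 + 0.27×32.4 = 1612
Denominator = 1×128 + 13×18.1 + 0.27×118 = 395.2
Vm = 61.5 · log₁₀(4.0804) = 61.5 × (0.6107) = 37.56 mV

37.6 mV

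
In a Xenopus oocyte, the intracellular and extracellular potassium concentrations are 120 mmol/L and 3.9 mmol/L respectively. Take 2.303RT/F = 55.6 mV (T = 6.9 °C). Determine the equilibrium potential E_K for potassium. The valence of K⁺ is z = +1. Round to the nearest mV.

-83 mV

E = (55.6/z) · log₁₀([K⁺]_out/[K⁺]_in) with z = +1.
= (55.6/1) · log₁₀(3.9/120) = 55.60 · log₁₀(0.0325)
= 55.60 · (-1.4881) = -82.74 mV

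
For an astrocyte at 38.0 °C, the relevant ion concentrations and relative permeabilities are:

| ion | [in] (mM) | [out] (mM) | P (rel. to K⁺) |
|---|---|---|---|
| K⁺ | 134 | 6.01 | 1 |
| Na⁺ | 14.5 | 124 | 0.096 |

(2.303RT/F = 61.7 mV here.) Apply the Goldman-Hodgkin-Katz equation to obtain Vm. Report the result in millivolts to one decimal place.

Vm = 61.7 · log₁₀[(Σ P·[cation]ₒ + Σ P·[anion]ᵢ) / (Σ P·[cation]ᵢ + Σ P·[anion]ₒ)]
Numerator = 1×6.01 + 0.096×124 = 17.91
Denominator = 1×134 + 0.096×14.5 = 135.4
Vm = 61.7 · log₁₀(0.13231) = 61.7 × (-0.8784) = -54.20 mV

-54.2 mV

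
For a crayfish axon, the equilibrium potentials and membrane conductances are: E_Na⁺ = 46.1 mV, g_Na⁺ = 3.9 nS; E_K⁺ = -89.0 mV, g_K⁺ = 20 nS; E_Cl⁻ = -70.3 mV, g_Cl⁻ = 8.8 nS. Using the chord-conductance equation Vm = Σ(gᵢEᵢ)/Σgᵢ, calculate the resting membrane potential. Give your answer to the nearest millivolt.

Σ gᵢEᵢ = 3.9·(46.1) + 20·(-89.0) + 8.8·(-70.3) = -2218.85
Σ gᵢ = 3.9 + 20 + 8.8 = 32.7
Vm = -2218.85 / 32.7 = -67.85 mV

-68 mV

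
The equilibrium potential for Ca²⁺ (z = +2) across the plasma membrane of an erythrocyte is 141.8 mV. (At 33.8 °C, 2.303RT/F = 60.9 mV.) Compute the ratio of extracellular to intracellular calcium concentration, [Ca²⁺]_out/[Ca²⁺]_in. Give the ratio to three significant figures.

log₁₀([out]/[in]) = E·z/(60.9) = 141.8 × 2 / 60.9 = 4.6568
[out]/[in] = 10^(4.6568) = 4.537e+04

45400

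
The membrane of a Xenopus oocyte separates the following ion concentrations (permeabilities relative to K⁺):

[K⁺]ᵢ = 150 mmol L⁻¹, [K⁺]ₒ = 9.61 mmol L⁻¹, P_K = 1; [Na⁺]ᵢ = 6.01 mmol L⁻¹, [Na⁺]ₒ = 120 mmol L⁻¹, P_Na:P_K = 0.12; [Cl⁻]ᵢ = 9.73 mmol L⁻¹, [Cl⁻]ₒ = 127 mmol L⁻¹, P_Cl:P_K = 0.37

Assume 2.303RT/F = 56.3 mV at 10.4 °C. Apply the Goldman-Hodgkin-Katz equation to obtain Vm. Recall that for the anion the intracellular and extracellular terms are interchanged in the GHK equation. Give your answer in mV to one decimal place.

Vm = 56.3 · log₁₀[(Σ P·[cation]ₒ + Σ P·[anion]ᵢ) / (Σ P·[cation]ᵢ + Σ P·[anion]ₒ)]
Numerator = 1×9.61 + 0.12×120 + 0.37×9.73 = 27.61
Denominator = 1×150 + 0.12×6.01 + 0.37×127 = 197.7
Vm = 56.3 · log₁₀(0.13965) = 56.3 × (-0.8550) = -48.13 mV

-48.1 mV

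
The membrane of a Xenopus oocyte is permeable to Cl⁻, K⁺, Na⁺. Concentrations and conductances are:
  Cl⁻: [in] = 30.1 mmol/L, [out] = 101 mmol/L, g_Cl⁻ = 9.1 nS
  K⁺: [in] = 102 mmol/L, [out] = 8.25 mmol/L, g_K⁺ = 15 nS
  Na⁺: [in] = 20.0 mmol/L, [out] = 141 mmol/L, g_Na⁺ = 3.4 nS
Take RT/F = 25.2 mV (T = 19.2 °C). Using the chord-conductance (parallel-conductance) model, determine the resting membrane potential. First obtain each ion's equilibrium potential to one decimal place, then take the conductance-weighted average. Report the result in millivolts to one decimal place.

E_Cl⁻ = (25.2/-1)·ln(101/30.1) = -30.5 mV
E_K⁺ = (25.2/1)·ln(8.25/102) = -63.4 mV
E_Na⁺ = (25.2/1)·ln(141/20.0) = 49.2 mV
Vm = (Σ gᵢEᵢ)/(Σ gᵢ) = (9.1·-30.5 + 15·-63.4 + 3.4·49.2) / (9.1 + 15 + 3.4)
= -1061.27 / 27.5 = -38.59 mV

-38.6 mV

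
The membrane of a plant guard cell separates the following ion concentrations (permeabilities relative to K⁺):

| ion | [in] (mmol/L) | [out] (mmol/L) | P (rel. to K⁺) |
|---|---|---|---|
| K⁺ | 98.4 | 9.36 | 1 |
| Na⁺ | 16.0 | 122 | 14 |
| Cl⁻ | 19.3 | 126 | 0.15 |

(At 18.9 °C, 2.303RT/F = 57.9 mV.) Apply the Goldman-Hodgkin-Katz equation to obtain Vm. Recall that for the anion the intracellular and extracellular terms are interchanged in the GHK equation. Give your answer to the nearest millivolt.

Vm = 57.9 · log₁₀[(Σ P·[cation]ₒ + Σ P·[anion]ᵢ) / (Σ P·[cation]ᵢ + Σ P·[anion]ₒ)]
Numerator = 1×9.36 + 14×122 + 0.15×19.3 = 1720
Denominator = 1×98.4 + 14×16.0 + 0.15×126 = 341.3
Vm = 57.9 · log₁₀(5.0403) = 57.9 × (0.7025) = 40.67 mV

41 mV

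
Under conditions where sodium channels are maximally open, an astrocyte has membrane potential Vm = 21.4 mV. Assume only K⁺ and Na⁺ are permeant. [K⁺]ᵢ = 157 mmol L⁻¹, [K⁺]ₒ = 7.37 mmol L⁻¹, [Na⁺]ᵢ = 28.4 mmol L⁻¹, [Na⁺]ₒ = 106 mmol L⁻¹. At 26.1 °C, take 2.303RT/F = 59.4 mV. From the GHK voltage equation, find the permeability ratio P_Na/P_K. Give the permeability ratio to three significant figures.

8.62

Let α = P_Na/P_K. GHK: Vm = 59.4·log₁₀[(Kₒ + α·Naₒ)/(Kᵢ + α·Naᵢ)].
10^(Vm/59.4) = 10^(21.4/59.4) = 2.2923
So 2.2923·(Kᵢ + α·Naᵢ) = Kₒ + α·Naₒ → α = (2.2923·157.0 − 7.37) / (106.0 − 2.2923·28.4)
α = (359.9 − 7.37) / (106.0 − 65.1) = 352.5/40.9 = 8.619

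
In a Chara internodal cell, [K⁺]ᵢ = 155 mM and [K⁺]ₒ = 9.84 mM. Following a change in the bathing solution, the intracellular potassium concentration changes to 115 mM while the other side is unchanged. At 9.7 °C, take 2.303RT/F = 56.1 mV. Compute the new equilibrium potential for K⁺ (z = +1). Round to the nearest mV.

-60 mV

After the shift: [K⁺]_out = 9.84, [K⁺]_in = 115 mM.
E_new = (56.1/1)·log₁₀(9.84/115) = 56.10 · (-1.0677) = -59.90 mV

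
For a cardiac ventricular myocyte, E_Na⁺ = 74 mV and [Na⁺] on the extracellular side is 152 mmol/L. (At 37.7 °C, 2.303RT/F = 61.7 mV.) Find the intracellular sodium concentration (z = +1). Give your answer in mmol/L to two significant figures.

9.6 mmol/L

Nernst: E = (61.7/1) · log₁₀([out]/[in]), so log₁₀([out]/[in]) = 74.0 × 1 / 61.7 = 1.1994.
[out]/[in] = 10^(1.1994) = 15.83.
[in] = 152 / 15.83 = 9.605 mmol/L.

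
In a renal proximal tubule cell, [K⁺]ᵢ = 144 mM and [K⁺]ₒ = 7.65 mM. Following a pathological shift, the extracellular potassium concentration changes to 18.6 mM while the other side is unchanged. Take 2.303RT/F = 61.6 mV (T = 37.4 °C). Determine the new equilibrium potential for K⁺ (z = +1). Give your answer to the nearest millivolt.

After the shift: [K⁺]_out = 18.6, [K⁺]_in = 144 mM.
E_new = (61.6/1)·log₁₀(18.6/144) = 61.60 · (-0.8888) = -54.75 mV

-55 mV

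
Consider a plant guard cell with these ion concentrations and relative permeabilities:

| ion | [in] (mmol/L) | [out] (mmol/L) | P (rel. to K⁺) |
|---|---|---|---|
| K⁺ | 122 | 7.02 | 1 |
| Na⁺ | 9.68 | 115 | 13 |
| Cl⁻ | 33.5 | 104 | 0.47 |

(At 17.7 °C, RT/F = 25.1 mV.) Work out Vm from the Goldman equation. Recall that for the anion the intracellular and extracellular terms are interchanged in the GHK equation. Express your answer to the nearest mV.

Vm = 25.1 · ln[(Σ P·[cation]ₒ + Σ P·[anion]ᵢ) / (Σ P·[cation]ᵢ + Σ P·[anion]ₒ)]
Numerator = 1×7.02 + 13×115 + 0.47×33.5 = 1518
Denominator = 1×122 + 13×9.68 + 0.47×104 = 296.7
Vm = 25.1 · ln(5.1151) = 25.1 × (1.6322) = 40.97 mV

41 mV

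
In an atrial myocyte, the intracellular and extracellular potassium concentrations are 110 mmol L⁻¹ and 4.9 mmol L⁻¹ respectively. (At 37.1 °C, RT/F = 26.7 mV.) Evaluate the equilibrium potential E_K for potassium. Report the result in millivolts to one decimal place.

-83.1 mV

E = (26.7/z) · ln([K⁺]_out/[K⁺]_in) with z = +1.
= (26.7/1) · ln(4.9/110) = 26.70 · ln(0.04455)
= 26.70 · (-3.1112) = -83.07 mV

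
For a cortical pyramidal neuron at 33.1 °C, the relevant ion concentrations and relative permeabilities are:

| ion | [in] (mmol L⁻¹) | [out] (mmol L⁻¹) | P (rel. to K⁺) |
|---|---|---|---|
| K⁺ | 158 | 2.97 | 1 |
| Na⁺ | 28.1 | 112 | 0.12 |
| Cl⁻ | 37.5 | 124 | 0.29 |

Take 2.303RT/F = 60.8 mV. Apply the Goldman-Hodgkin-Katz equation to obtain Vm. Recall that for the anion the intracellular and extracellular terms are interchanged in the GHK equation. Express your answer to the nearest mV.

Vm = 60.8 · log₁₀[(Σ P·[cation]ₒ + Σ P·[anion]ᵢ) / (Σ P·[cation]ᵢ + Σ P·[anion]ₒ)]
Numerator = 1×2.97 + 0.12×112 + 0.29×37.5 = 27.29
Denominator = 1×158 + 0.12×28.1 + 0.29×124 = 197.3
Vm = 60.8 · log₁₀(0.13827) = 60.8 × (-0.8593) = -52.24 mV

-52 mV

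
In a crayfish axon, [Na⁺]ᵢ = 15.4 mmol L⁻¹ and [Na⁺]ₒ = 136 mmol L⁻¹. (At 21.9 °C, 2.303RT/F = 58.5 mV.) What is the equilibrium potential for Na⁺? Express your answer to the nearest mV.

E = (58.5/z) · log₁₀([Na⁺]_out/[Na⁺]_in) with z = +1.
= (58.5/1) · log₁₀(136/15.4) = 58.50 · log₁₀(8.831)
= 58.50 · (0.9460) = 55.34 mV

55 mV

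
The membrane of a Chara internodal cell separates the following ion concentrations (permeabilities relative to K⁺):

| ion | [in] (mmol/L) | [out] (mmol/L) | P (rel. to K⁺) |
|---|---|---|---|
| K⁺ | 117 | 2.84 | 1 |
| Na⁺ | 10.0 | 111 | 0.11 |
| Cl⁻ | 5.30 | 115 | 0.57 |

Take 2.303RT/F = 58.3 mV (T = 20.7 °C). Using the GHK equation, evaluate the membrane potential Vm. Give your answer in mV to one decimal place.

-58.7 mV

Vm = 58.3 · log₁₀[(Σ P·[cation]ₒ + Σ P·[anion]ᵢ) / (Σ P·[cation]ᵢ + Σ P·[anion]ₒ)]
Numerator = 1×2.84 + 0.11×111 + 0.57×5.30 = 18.07
Denominator = 1×117 + 0.11×10.0 + 0.57×115 = 183.6
Vm = 58.3 · log₁₀(0.098399) = 58.3 × (-1.0070) = -58.71 mV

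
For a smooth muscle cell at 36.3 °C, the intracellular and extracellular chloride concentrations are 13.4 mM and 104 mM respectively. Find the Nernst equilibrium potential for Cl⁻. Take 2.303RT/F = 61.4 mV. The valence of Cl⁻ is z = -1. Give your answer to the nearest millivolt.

E = (61.4/z) · log₁₀([Cl⁻]_out/[Cl⁻]_in) with z = -1.
For an anion, dividing by z = -1 reverses the sign.
= (61.4/-1) · log₁₀(104/13.4) = -61.40 · log₁₀(7.761)
= -61.40 · (0.8899) = -54.64 mV

-55 mV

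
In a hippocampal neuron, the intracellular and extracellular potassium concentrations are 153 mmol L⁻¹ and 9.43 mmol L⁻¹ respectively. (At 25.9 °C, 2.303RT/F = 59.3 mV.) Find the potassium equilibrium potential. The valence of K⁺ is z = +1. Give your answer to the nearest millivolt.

E = (59.3/z) · log₁₀([K⁺]_out/[K⁺]_in) with z = +1.
= (59.3/1) · log₁₀(9.43/153) = 59.30 · log₁₀(0.06163)
= 59.30 · (-1.2102) = -71.76 mV

-72 mV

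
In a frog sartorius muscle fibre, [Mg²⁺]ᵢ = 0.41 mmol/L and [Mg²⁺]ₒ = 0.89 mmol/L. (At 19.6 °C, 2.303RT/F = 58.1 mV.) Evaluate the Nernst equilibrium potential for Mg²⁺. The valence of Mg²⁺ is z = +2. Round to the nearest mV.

E = (58.1/z) · log₁₀([Mg²⁺]_out/[Mg²⁺]_in) with z = +2.
= (58.1/2) · log₁₀(0.89/0.41) = 29.05 · log₁₀(2.171)
= 29.05 · (0.3366) = 9.78 mV

10 mV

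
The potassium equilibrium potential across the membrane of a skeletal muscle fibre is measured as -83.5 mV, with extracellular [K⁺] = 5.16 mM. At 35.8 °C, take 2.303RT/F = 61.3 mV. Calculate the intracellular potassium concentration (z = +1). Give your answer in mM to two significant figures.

Nernst: E = (61.3/1) · log₁₀([out]/[in]), so log₁₀([out]/[in]) = -83.5 × 1 / 61.3 = -1.3622.
[out]/[in] = 10^(-1.3622) = 0.04344.
[in] = 5.16 / 0.04344 = 118.8 mM.

120 mM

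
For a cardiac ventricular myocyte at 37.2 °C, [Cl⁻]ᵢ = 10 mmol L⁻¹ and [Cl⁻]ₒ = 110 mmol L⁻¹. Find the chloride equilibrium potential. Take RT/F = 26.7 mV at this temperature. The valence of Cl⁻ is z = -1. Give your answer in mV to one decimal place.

-64.0 mV

E = (26.7/z) · ln([Cl⁻]_out/[Cl⁻]_in) with z = -1.
For an anion, dividing by z = -1 reverses the sign.
= (26.7/-1) · ln(110/10) = -26.70 · ln(11)
= -26.70 · (2.3979) = -64.02 mV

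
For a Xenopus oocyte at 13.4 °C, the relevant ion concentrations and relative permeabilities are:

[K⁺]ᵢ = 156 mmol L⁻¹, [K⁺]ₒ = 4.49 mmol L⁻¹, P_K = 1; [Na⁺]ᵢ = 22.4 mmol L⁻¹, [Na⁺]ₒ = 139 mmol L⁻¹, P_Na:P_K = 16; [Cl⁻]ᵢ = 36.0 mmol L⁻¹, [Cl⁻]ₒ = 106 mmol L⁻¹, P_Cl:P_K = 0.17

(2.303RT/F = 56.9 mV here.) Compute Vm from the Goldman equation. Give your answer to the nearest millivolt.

Vm = 56.9 · log₁₀[(Σ P·[cation]ₒ + Σ P·[anion]ᵢ) / (Σ P·[cation]ᵢ + Σ P·[anion]ₒ)]
Numerator = 1×4.49 + 16×139 + 0.17×36.0 = 2235
Denominator = 1×156 + 16×22.4 + 0.17×106 = 532.4
Vm = 56.9 · log₁₀(4.1971) = 56.9 × (0.6229) = 35.45 mV

35 mV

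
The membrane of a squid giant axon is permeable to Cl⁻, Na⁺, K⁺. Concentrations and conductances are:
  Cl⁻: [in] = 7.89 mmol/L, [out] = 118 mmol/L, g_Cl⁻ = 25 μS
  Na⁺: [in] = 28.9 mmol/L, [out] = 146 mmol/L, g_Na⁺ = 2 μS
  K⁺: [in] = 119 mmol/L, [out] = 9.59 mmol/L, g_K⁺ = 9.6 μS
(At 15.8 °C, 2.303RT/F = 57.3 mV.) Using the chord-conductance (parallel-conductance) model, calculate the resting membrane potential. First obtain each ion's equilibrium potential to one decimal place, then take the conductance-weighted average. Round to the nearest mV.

-60 mV

E_Cl⁻ = (57.3/-1)·log₁₀(118/7.89) = -67.3 mV
E_Na⁺ = (57.3/1)·log₁₀(146/28.9) = 40.3 mV
E_K⁺ = (57.3/1)·log₁₀(9.59/119) = -62.7 mV
Vm = (Σ gᵢEᵢ)/(Σ gᵢ) = (25·-67.3 + 2·40.3 + 9.6·-62.7) / (25 + 2 + 9.6)
= -2203.82 / 36.6 = -60.21 mV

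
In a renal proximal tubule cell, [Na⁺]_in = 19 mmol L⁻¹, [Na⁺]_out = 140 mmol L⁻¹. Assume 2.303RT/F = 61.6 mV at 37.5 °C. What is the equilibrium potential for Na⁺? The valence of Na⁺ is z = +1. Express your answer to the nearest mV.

E = (61.6/z) · log₁₀([Na⁺]_out/[Na⁺]_in) with z = +1.
= (61.6/1) · log₁₀(140/19) = 61.60 · log₁₀(7.368)
= 61.60 · (0.8674) = 53.43 mV

53 mV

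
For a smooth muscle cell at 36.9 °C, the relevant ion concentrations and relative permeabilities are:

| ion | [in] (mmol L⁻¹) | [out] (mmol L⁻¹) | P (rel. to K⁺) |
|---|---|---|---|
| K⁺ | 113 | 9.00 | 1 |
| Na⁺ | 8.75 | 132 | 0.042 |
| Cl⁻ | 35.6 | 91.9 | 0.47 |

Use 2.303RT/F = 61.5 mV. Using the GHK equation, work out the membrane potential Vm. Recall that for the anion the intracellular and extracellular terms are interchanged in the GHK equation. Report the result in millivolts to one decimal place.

Vm = 61.5 · log₁₀[(Σ P·[cation]ₒ + Σ P·[anion]ᵢ) / (Σ P·[cation]ᵢ + Σ P·[anion]ₒ)]
Numerator = 1×9.00 + 0.042×132 + 0.47×35.6 = 31.28
Denominator = 1×113 + 0.042×8.75 + 0.47×91.9 = 156.6
Vm = 61.5 · log₁₀(0.19977) = 61.5 × (-0.6995) = -43.02 mV

-43.0 mV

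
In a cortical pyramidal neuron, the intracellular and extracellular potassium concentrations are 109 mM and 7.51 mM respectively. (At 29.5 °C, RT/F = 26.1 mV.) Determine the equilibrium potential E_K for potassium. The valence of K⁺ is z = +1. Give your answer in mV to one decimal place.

-69.8 mV

E = (26.1/z) · ln([K⁺]_out/[K⁺]_in) with z = +1.
= (26.1/1) · ln(7.51/109) = 26.10 · ln(0.0689)
= 26.10 · (-2.6751) = -69.82 mV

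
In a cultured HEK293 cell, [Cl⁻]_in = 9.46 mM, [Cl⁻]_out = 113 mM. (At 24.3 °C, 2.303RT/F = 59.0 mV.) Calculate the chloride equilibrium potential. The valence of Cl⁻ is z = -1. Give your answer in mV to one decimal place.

-63.6 mV

E = (59.0/z) · log₁₀([Cl⁻]_out/[Cl⁻]_in) with z = -1.
For an anion, dividing by z = -1 reverses the sign.
= (59.0/-1) · log₁₀(113/9.46) = -59.00 · log₁₀(11.95)
= -59.00 · (1.0772) = -63.55 mV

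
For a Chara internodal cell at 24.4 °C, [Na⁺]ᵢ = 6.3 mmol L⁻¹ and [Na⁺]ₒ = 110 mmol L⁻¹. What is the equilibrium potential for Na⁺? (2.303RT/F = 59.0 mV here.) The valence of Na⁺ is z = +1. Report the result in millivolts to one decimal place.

73.3 mV

E = (59.0/z) · log₁₀([Na⁺]_out/[Na⁺]_in) with z = +1.
= (59.0/1) · log₁₀(110/6.3) = 59.00 · log₁₀(17.46)
= 59.00 · (1.2421) = 73.28 mV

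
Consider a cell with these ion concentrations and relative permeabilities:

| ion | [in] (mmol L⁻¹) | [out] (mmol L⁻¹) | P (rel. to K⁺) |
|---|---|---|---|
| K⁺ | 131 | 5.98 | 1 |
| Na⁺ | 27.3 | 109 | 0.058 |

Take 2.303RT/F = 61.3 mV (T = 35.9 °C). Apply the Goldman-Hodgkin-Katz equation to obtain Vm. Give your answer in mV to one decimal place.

Vm = 61.3 · log₁₀[(Σ P·[cation]ₒ + Σ P·[anion]ᵢ) / (Σ P·[cation]ᵢ + Σ P·[anion]ₒ)]
Numerator = 1×5.98 + 0.058×109 = 12.3
Denominator = 1×131 + 0.058×27.3 = 132.6
Vm = 61.3 · log₁₀(0.092787) = 61.3 × (-1.0325) = -63.29 mV

-63.3 mV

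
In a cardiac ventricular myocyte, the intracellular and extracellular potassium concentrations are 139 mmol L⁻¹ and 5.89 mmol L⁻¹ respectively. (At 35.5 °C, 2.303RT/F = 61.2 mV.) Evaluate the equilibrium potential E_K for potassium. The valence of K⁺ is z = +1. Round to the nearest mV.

-84 mV

E = (61.2/z) · log₁₀([K⁺]_out/[K⁺]_in) with z = +1.
= (61.2/1) · log₁₀(5.89/139) = 61.20 · log₁₀(0.04237)
= 61.20 · (-1.3729) = -84.02 mV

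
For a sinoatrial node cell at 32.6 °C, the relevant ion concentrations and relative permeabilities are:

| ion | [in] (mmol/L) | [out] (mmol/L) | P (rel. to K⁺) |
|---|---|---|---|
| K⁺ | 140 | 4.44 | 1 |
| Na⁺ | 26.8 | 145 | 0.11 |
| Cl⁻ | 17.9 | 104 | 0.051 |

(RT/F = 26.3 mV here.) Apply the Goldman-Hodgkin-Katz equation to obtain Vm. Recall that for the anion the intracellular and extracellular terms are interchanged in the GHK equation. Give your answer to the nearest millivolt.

Vm = 26.3 · ln[(Σ P·[cation]ₒ + Σ P·[anion]ᵢ) / (Σ P·[cation]ᵢ + Σ P·[anion]ₒ)]
Numerator = 1×4.44 + 0.11×145 + 0.051×17.9 = 21.3
Denominator = 1×140 + 0.11×26.8 + 0.051×104 = 148.3
Vm = 26.3 · ln(0.14369) = 26.3 × (-1.9401) = -51.02 mV

-51 mV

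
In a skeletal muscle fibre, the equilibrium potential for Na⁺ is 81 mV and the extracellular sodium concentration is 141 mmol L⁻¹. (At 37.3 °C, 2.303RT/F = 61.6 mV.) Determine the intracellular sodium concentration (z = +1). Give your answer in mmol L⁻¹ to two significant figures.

6.8 mmol L⁻¹

Nernst: E = (61.6/1) · log₁₀([out]/[in]), so log₁₀([out]/[in]) = 81.0 × 1 / 61.6 = 1.3149.
[out]/[in] = 10^(1.3149) = 20.65.
[in] = 141 / 20.65 = 6.828 mmol L⁻¹.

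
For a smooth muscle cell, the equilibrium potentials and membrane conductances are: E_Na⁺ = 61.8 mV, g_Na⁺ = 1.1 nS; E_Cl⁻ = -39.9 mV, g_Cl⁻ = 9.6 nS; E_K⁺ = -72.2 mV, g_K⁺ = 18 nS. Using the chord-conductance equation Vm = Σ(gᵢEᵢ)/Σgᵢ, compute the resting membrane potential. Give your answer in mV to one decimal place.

-56.3 mV

Σ gᵢEᵢ = 1.1·(61.8) + 9.6·(-39.9) + 18·(-72.2) = -1614.66
Σ gᵢ = 1.1 + 9.6 + 18 = 28.7
Vm = -1614.66 / 28.7 = -56.26 mV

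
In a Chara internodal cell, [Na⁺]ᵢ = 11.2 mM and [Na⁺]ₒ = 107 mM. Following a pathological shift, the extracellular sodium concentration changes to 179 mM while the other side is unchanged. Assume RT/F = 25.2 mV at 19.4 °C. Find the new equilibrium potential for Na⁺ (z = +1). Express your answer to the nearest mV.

After the shift: [Na⁺]_out = 179, [Na⁺]_in = 11.2 mM.
E_new = (25.2/1)·ln(179/11.2) = 25.20 · (2.7715) = 69.84 mV

70 mV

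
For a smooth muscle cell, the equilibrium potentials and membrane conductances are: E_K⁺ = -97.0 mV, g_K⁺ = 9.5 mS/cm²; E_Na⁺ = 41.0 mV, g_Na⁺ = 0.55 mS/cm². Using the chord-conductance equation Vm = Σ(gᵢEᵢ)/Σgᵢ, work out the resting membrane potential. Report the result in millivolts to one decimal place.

Σ gᵢEᵢ = 9.5·(-97.0) + 0.55·(41.0) = -898.95
Σ gᵢ = 9.5 + 0.55 = 10.05
Vm = -898.95 / 10.05 = -89.45 mV

-89.4 mV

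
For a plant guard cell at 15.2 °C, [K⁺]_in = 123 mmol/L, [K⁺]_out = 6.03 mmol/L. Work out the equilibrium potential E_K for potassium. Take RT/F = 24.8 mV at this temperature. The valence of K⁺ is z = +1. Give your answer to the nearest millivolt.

E = (24.8/z) · ln([K⁺]_out/[K⁺]_in) with z = +1.
= (24.8/1) · ln(6.03/123) = 24.80 · ln(0.04902)
= 24.80 · (-3.0154) = -74.78 mV

-75 mV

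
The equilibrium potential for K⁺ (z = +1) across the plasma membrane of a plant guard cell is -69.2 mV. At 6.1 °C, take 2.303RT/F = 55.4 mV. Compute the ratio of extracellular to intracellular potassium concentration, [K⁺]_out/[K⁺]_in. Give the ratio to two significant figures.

log₁₀([out]/[in]) = E·z/(55.4) = -69.2 × 1 / 55.4 = -1.2491
[out]/[in] = 10^(-1.2491) = 0.05635

0.056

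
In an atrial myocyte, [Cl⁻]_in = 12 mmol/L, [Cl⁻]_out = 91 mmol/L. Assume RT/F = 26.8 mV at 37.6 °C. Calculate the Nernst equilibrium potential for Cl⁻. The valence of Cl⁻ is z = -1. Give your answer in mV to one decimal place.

-54.3 mV

E = (26.8/z) · ln([Cl⁻]_out/[Cl⁻]_in) with z = -1.
For an anion, dividing by z = -1 reverses the sign.
= (26.8/-1) · ln(91/12) = -26.80 · ln(7.583)
= -26.80 · (2.0260) = -54.30 mV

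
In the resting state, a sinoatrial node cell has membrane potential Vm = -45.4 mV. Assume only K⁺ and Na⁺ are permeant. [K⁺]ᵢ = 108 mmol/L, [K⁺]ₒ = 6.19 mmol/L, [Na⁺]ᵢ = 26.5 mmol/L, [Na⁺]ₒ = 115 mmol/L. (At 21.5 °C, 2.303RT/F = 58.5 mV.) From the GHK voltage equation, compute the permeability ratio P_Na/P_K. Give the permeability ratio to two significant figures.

0.11

Let α = P_Na/P_K. GHK: Vm = 58.5·log₁₀[(Kₒ + α·Naₒ)/(Kᵢ + α·Naᵢ)].
10^(Vm/58.5) = 10^(-45.4/58.5) = 0.16747
So 0.16747·(Kᵢ + α·Naᵢ) = Kₒ + α·Naₒ → α = (0.16747·108.0 − 6.19) / (115.0 − 0.16747·26.5)
α = (18.09 − 6.19) / (115.0 − 4.438) = 11.9/110.6 = 0.1076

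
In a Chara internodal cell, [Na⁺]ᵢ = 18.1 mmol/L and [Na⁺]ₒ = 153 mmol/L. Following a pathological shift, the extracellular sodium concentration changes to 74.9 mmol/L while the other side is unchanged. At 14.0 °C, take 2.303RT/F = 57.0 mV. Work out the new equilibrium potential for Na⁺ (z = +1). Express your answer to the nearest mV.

35 mV

After the shift: [Na⁺]_out = 74.9, [Na⁺]_in = 18.1 mmol/L.
E_new = (57.0/1)·log₁₀(74.9/18.1) = 57.00 · (0.6168) = 35.16 mV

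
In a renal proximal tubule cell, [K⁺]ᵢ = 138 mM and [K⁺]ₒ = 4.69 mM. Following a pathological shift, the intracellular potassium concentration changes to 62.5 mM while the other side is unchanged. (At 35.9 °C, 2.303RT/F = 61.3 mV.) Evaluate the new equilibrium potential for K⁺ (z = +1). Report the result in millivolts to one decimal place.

After the shift: [K⁺]_out = 4.69, [K⁺]_in = 62.5 mM.
E_new = (61.3/1)·log₁₀(4.69/62.5) = 61.30 · (-1.1247) = -68.94 mV

-68.9 mV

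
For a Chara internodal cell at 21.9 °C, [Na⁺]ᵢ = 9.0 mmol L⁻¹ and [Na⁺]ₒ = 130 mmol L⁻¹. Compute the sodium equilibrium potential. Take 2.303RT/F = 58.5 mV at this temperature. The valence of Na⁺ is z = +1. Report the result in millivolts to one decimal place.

E = (58.5/z) · log₁₀([Na⁺]_out/[Na⁺]_in) with z = +1.
= (58.5/1) · log₁₀(130/9.0) = 58.50 · log₁₀(14.44)
= 58.50 · (1.1597) = 67.84 mV

67.8 mV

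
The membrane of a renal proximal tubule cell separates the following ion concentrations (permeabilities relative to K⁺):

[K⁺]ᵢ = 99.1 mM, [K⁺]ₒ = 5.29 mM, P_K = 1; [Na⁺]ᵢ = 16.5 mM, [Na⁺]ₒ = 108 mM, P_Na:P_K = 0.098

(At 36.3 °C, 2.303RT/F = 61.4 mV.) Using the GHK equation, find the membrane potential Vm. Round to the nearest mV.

Vm = 61.4 · log₁₀[(Σ P·[cation]ₒ + Σ P·[anion]ᵢ) / (Σ P·[cation]ᵢ + Σ P·[anion]ₒ)]
Numerator = 1×5.29 + 0.098×108 = 15.87
Denominator = 1×99.1 + 0.098×16.5 = 100.7
Vm = 61.4 · log₁₀(0.15761) = 61.4 × (-0.8024) = -49.27 mV

-49 mV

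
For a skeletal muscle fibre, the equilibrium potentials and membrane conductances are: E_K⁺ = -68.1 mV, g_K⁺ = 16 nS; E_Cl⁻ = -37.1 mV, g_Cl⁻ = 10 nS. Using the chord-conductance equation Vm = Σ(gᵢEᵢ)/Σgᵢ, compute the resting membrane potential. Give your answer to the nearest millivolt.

Σ gᵢEᵢ = 16·(-68.1) + 10·(-37.1) = -1460.60
Σ gᵢ = 16 + 10 = 26
Vm = -1460.60 / 26 = -56.18 mV

-56 mV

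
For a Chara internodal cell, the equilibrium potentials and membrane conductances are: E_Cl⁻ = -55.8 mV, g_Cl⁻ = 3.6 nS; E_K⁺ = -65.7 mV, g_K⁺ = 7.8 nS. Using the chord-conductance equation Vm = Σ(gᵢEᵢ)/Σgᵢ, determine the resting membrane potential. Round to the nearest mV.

Σ gᵢEᵢ = 3.6·(-55.8) + 7.8·(-65.7) = -713.34
Σ gᵢ = 3.6 + 7.8 = 11.4
Vm = -713.34 / 11.4 = -62.57 mV

-63 mV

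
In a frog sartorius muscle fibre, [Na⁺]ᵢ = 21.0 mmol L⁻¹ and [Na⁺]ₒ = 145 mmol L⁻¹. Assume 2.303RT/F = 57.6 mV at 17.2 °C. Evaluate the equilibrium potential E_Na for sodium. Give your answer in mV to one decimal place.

E = (57.6/z) · log₁₀([Na⁺]_out/[Na⁺]_in) with z = +1.
= (57.6/1) · log₁₀(145/21.0) = 57.60 · log₁₀(6.905)
= 57.60 · (0.8391) = 48.33 mV

48.3 mV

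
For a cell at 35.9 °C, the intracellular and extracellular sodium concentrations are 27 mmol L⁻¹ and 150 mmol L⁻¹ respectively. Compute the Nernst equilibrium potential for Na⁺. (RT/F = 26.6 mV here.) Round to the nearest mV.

46 mV

E = (26.6/z) · ln([Na⁺]_out/[Na⁺]_in) with z = +1.
= (26.6/1) · ln(150/27) = 26.60 · ln(5.556)
= 26.60 · (1.7148) = 45.61 mV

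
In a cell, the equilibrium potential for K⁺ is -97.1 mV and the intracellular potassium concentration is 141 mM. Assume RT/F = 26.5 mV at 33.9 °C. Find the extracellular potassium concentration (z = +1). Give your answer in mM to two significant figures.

3.6 mM

Nernst: E = (26.5/1) · ln([out]/[in]), so ln([out]/[in]) = -97.1 × 1 / 26.5 = -3.6642.
[out]/[in] = e^(-3.6642) = 0.02563.
[out] = 0.02563 × 141 = 3.613 mM.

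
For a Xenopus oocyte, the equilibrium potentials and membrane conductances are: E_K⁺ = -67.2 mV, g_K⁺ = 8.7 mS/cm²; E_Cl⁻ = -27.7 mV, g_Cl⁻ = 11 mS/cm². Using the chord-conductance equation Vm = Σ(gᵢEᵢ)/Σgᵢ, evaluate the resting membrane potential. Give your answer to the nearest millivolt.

Σ gᵢEᵢ = 8.7·(-67.2) + 11·(-27.7) = -889.34
Σ gᵢ = 8.7 + 11 = 19.7
Vm = -889.34 / 19.7 = -45.14 mV

-45 mV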